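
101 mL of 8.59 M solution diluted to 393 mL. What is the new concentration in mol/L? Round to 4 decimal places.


Dilution: M1*V1 = M2*V2, solve for M2.
M2 = M1*V1 / V2
M2 = 8.59 * 101 / 393
M2 = 867.59 / 393
M2 = 2.20760814 mol/L, rounded to 4 dp:

2.2076 mol/L


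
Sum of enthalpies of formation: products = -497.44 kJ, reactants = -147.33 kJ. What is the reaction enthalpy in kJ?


dH_rxn = sum(dH_f products) - sum(dH_f reactants)
dH_rxn = -497.44 - (-147.33)
dH_rxn = -350.11 kJ:

-350.11 kJ


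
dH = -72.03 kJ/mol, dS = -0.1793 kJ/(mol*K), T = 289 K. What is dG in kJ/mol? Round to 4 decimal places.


Gibbs: dG = dH - T*dS (consistent units, dS already in kJ/(mol*K)).
T*dS = 289 * -0.1793 = -51.8177
dG = -72.03 - (-51.8177)
dG = -20.2123 kJ/mol, rounded to 4 dp:

-20.2123 kJ/mol


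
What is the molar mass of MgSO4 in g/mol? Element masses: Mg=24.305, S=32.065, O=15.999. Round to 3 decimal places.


M = sum(count * atomic_mass) over atoms.
M = 1*24.305 + 1*32.065 + 4*15.999
M = 24.305 + 32.065 + 63.996
M = 120.366 g/mol, rounded to 3 dp:

120.366 g/mol


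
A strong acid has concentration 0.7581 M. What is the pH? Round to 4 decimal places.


A strong acid dissociates completely, so [H+] equals the given concentration.
pH = -log10([H+]) = -log10(0.7581)
pH = 0.1202735, rounded to 4 dp:

0.1203


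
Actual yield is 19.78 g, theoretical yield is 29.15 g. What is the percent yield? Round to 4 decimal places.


% yield = 100 * actual / theoretical
% yield = 100 * 19.78 / 29.15
% yield = 67.85591767 %, rounded to 4 dp:

67.8559 %


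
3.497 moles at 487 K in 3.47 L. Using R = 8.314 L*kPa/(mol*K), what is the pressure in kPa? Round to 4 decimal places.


PV = nRT, solve for P = nRT / V.
nRT = 3.497 * 8.314 * 487 = 14159.0662
P = 14159.0662 / 3.47
P = 4080.42253602 kPa, rounded to 4 dp:

4080.4225 kPa


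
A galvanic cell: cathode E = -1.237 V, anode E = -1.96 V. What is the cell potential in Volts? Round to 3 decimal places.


Standard cell potential: E_cell = E_cathode - E_anode.
E_cell = -1.237 - (-1.96)
E_cell = 0.723 V, rounded to 3 dp:

0.723 V


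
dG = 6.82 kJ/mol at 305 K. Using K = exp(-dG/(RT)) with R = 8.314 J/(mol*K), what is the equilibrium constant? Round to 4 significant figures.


dG is in kJ/mol; multiply by 1000 to match R in J/(mol*K).
RT = 8.314 * 305 = 2535.77 J/mol
exponent = -dG*1000 / (RT) = -(6.82*1000) / 2535.77 = -2.68951837
K = exp(-2.68951837)
K = 0.067913641, rounded to 4 significant figures:

0.06791


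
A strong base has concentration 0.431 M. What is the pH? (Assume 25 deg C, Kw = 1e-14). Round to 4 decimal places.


A strong base dissociates completely, so [OH-] equals the given concentration.
pOH = -log10([OH-]) = -log10(0.431) = 0.365523
pH = 14 - pOH = 14 - 0.365523
pH = 13.634477, rounded to 4 dp:

13.6345


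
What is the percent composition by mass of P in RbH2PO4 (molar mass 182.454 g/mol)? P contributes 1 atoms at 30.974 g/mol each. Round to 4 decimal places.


pct = 100 * (n_elem * M_elem) / M_total
mass_contribution = 1 * 30.974 = 30.974 g/mol
pct = 100 * 30.974 / 182.454
pct = 16.97633376 %, rounded to 4 dp:

16.9763 %


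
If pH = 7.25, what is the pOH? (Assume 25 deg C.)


At 25 deg C, pH + pOH = 14.
pOH = 14 - pH = 14 - 7.25
pOH = 6.75:

6.75


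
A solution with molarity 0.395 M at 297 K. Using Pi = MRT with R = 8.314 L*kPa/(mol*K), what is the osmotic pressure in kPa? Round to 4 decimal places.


Osmotic pressure (van't Hoff): Pi = M*R*T.
RT = 8.314 * 297 = 2469.258
Pi = 0.395 * 2469.258
Pi = 975.35691 kPa, rounded to 4 dp:

975.3569 kPa


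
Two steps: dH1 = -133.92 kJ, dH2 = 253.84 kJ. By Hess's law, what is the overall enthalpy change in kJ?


Hess's law: enthalpy is a state function, so add the step enthalpies.
dH_total = dH1 + dH2 = -133.92 + (253.84)
dH_total = 119.92 kJ:

119.92 kJ


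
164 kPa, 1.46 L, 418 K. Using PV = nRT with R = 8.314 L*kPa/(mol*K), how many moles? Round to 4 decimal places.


PV = nRT, solve for n = PV / (RT).
PV = 164 * 1.46 = 239.44
RT = 8.314 * 418 = 3475.252
n = 239.44 / 3475.252
n = 0.0688986 mol, rounded to 4 dp:

0.0689 mol


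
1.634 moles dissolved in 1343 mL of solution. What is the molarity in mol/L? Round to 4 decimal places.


Convert volume to liters: V_L = V_mL / 1000.
V_L = 1343 / 1000 = 1.343 L
M = n / V_L = 1.634 / 1.343
M = 1.21667908 mol/L, rounded to 4 dp:

1.2167 mol/L


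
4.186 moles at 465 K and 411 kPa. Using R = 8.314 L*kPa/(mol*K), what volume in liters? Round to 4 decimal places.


PV = nRT, solve for V = nRT / P.
nRT = 4.186 * 8.314 * 465 = 16183.1179
V = 16183.1179 / 411
V = 39.37498273 L, rounded to 4 dp:

39.3750 L


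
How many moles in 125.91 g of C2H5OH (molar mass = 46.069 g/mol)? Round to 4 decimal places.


n = mass / M
n = 125.91 / 46.069
n = 2.7330743 mol, rounded to 4 dp:

2.7331 mol


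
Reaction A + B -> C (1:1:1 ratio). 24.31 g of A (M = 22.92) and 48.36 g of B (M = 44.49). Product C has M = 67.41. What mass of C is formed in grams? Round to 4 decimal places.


Find moles of each reactant; the smaller value is the limiting reagent in a 1:1:1 reaction, so moles_C equals moles of the limiter.
n_A = mass_A / M_A = 24.31 / 22.92 = 1.060646 mol
n_B = mass_B / M_B = 48.36 / 44.49 = 1.086986 mol
Limiting reagent: A (smaller), n_limiting = 1.060646 mol
mass_C = n_limiting * M_C = 1.060646 * 67.41
mass_C = 71.49814686 g, rounded to 4 dp:

71.4981 g


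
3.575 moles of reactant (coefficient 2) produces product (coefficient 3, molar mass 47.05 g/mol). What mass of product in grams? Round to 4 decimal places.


Use the coefficient ratio to convert reactant moles to product moles, then multiply by the product's molar mass.
moles_P = moles_R * (coeff_P / coeff_R) = 3.575 * (3/2) = 5.3625
mass_P = moles_P * M_P = 5.3625 * 47.05
mass_P = 252.305625 g, rounded to 4 dp:

252.3056 g


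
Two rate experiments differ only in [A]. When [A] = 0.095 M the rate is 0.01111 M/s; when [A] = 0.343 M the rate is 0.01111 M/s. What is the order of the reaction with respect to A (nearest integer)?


Rate is proportional to [A]^n, so rate2/rate1 = ([A]2/[A]1)^n. Take logs to solve for n.
rate2/rate1 = 0.01111 / 0.01111 = 1.0
[A]2/[A]1 = 0.343 / 0.095 = 3.6105
n = ln(1.0) / ln(3.6105) = 0.0
Nearest integer order:

0


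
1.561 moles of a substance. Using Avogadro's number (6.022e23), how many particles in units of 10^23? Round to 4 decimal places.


N = n * NA, then divide by 1e23 for the requested units.
N / 1e23 = n * 6.022
N / 1e23 = 1.561 * 6.022
N / 1e23 = 9.400342, rounded to 4 dp:

9.4003


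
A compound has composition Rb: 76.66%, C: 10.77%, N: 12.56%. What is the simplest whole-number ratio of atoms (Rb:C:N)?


Assume 100 g of compound, divide each mass% by atomic mass to get moles, then normalize by the smallest to get a raw atom ratio.
Moles per 100 g: Rb: 76.66/85.468 = 0.8969, C: 10.77/12.011 = 0.8967, N: 12.56/14.007 = 0.8967
Raw ratio (divide by min = 0.8967): Rb: 1.0, C: 1.0, N: 1.0
Multiply by 1 to clear fractions: Rb: 1.0 ~= 1, C: 1.0 ~= 1, N: 1.0 ~= 1
Reduce by GCD to get the simplest whole-number ratio:

1:1:1


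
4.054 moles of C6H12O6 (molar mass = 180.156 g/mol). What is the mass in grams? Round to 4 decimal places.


mass = n * M
mass = 4.054 * 180.156
mass = 730.352424 g, rounded to 4 dp:

730.3524 g


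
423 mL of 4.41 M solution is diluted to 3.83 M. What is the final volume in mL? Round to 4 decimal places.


Dilution: M1*V1 = M2*V2, solve for V2.
V2 = M1*V1 / M2
V2 = 4.41 * 423 / 3.83
V2 = 1865.43 / 3.83
V2 = 487.05744125 mL, rounded to 4 dp:

487.0574 mL


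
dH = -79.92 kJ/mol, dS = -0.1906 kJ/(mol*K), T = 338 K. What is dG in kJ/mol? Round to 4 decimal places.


Gibbs: dG = dH - T*dS (consistent units, dS already in kJ/(mol*K)).
T*dS = 338 * -0.1906 = -64.4228
dG = -79.92 - (-64.4228)
dG = -15.4972 kJ/mol, rounded to 4 dp:

-15.4972 kJ/mol


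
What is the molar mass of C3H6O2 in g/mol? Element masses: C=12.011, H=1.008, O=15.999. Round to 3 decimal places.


M = sum(count * atomic_mass) over atoms.
M = 3*12.011 + 6*1.008 + 2*15.999
M = 36.033 + 6.048 + 31.998
M = 74.079 g/mol, rounded to 3 dp:

74.079 g/mol


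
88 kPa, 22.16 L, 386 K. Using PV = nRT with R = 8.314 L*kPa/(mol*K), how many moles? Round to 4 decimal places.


PV = nRT, solve for n = PV / (RT).
PV = 88 * 22.16 = 1950.08
RT = 8.314 * 386 = 3209.204
n = 1950.08 / 3209.204
n = 0.60765224 mol, rounded to 4 dp:

0.6077 mol


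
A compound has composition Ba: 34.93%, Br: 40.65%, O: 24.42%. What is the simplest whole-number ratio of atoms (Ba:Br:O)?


Assume 100 g of compound, divide each mass% by atomic mass to get moles, then normalize by the smallest to get a raw atom ratio.
Moles per 100 g: Ba: 34.93/137.327 = 0.2544, Br: 40.65/79.904 = 0.5087, O: 24.42/15.999 = 1.5263
Raw ratio (divide by min = 0.2544): Ba: 1.0, Br: 2.0, O: 6.001
Multiply by 1 to clear fractions: Ba: 1.0 ~= 1, Br: 2.0 ~= 2, O: 6.001 ~= 6
Reduce by GCD to get the simplest whole-number ratio:

1:2:6


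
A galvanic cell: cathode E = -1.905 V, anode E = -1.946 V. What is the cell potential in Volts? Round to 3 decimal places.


Standard cell potential: E_cell = E_cathode - E_anode.
E_cell = -1.905 - (-1.946)
E_cell = 0.041 V, rounded to 3 dp:

0.041 V


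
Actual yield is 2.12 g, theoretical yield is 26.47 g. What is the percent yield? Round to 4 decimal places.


% yield = 100 * actual / theoretical
% yield = 100 * 2.12 / 26.47
% yield = 8.00906687 %, rounded to 4 dp:

8.0091 %


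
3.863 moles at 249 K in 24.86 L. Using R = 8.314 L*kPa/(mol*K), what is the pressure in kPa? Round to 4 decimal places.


PV = nRT, solve for P = nRT / V.
nRT = 3.863 * 8.314 * 249 = 7997.1285
P = 7997.1285 / 24.86
P = 321.68658488 kPa, rounded to 4 dp:

321.6866 kPa


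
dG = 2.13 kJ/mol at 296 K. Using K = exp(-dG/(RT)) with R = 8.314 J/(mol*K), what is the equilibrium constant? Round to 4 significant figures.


dG is in kJ/mol; multiply by 1000 to match R in J/(mol*K).
RT = 8.314 * 296 = 2460.944 J/mol
exponent = -dG*1000 / (RT) = -(2.13*1000) / 2460.944 = -0.86552152
K = exp(-0.86552152)
K = 0.42083202, rounded to 4 significant figures:

0.4208


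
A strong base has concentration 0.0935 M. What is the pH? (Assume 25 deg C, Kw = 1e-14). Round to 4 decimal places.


A strong base dissociates completely, so [OH-] equals the given concentration.
pOH = -log10([OH-]) = -log10(0.0935) = 1.029188
pH = 14 - pOH = 14 - 1.029188
pH = 12.970812, rounded to 4 dp:

12.9708


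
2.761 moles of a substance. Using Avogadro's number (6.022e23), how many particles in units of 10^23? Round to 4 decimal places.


N = n * NA, then divide by 1e23 for the requested units.
N / 1e23 = n * 6.022
N / 1e23 = 2.761 * 6.022
N / 1e23 = 16.626742, rounded to 4 dp:

16.6267


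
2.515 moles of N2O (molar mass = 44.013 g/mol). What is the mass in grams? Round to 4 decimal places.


mass = n * M
mass = 2.515 * 44.013
mass = 110.692695 g, rounded to 4 dp:

110.6927 g


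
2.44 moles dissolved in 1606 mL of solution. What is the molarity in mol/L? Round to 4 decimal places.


Convert volume to liters: V_L = V_mL / 1000.
V_L = 1606 / 1000 = 1.606 L
M = n / V_L = 2.44 / 1.606
M = 1.51930262 mol/L, rounded to 4 dp:

1.5193 mol/L


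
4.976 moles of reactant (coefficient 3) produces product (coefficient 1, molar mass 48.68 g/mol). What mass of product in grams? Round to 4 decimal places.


Use the coefficient ratio to convert reactant moles to product moles, then multiply by the product's molar mass.
moles_P = moles_R * (coeff_P / coeff_R) = 4.976 * (1/3) = 1.658667
mass_P = moles_P * M_P = 1.658667 * 48.68
mass_P = 80.74390956 g, rounded to 4 dp:

80.7439 g


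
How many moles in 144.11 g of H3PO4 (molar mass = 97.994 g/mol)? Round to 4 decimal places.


n = mass / M
n = 144.11 / 97.994
n = 1.47060024 mol, rounded to 4 dp:

1.4706 mol


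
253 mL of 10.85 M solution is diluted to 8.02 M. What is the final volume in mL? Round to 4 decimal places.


Dilution: M1*V1 = M2*V2, solve for V2.
V2 = M1*V1 / M2
V2 = 10.85 * 253 / 8.02
V2 = 2745.05 / 8.02
V2 = 342.2755611 mL, rounded to 4 dp:

342.2756 mL


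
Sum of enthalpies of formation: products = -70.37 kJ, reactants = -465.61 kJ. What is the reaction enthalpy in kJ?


dH_rxn = sum(dH_f products) - sum(dH_f reactants)
dH_rxn = -70.37 - (-465.61)
dH_rxn = 395.24 kJ:

395.24 kJ


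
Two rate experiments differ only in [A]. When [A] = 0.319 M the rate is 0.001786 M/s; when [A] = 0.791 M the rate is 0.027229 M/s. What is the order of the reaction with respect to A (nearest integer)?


Rate is proportional to [A]^n, so rate2/rate1 = ([A]2/[A]1)^n. Take logs to solve for n.
rate2/rate1 = 0.027229 / 0.001786 = 15.2458
[A]2/[A]1 = 0.791 / 0.319 = 2.4796
n = ln(15.2458) / ln(2.4796) = 3.0
Nearest integer order:

3


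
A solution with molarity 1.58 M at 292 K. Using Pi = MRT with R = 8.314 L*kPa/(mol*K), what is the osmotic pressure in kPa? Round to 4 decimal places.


Osmotic pressure (van't Hoff): Pi = M*R*T.
RT = 8.314 * 292 = 2427.688
Pi = 1.58 * 2427.688
Pi = 3835.74704 kPa, rounded to 4 dp:

3835.7470 kPa


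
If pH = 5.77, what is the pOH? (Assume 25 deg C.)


At 25 deg C, pH + pOH = 14.
pOH = 14 - pH = 14 - 5.77
pOH = 8.23:

8.23


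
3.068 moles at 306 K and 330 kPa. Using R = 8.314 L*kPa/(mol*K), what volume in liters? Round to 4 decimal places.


PV = nRT, solve for V = nRT / P.
nRT = 3.068 * 8.314 * 306 = 7805.2497
V = 7805.2497 / 330
V = 23.65227182 L, rounded to 4 dp:

23.6523 L


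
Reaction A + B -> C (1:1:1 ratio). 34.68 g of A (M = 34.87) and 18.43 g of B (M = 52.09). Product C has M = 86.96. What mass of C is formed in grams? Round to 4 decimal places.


Find moles of each reactant; the smaller value is the limiting reagent in a 1:1:1 reaction, so moles_C equals moles of the limiter.
n_A = mass_A / M_A = 34.68 / 34.87 = 0.994551 mol
n_B = mass_B / M_B = 18.43 / 52.09 = 0.353811 mol
Limiting reagent: B (smaller), n_limiting = 0.353811 mol
mass_C = n_limiting * M_C = 0.353811 * 86.96
mass_C = 30.76740456 g, rounded to 4 dp:

30.7674 g


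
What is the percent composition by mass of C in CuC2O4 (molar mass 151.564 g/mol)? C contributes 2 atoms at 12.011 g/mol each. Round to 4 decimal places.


pct = 100 * (n_elem * M_elem) / M_total
mass_contribution = 2 * 12.011 = 24.022 g/mol
pct = 100 * 24.022 / 151.564
pct = 15.84941015 %, rounded to 4 dp:

15.8494 %


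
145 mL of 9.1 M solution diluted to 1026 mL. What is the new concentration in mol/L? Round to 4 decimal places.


Dilution: M1*V1 = M2*V2, solve for M2.
M2 = M1*V1 / V2
M2 = 9.1 * 145 / 1026
M2 = 1319.5 / 1026
M2 = 1.28606238 mol/L, rounded to 4 dp:

1.2861 mol/L


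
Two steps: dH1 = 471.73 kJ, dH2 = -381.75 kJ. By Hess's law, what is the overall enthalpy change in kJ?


Hess's law: enthalpy is a state function, so add the step enthalpies.
dH_total = dH1 + dH2 = 471.73 + (-381.75)
dH_total = 89.98 kJ:

89.98 kJ


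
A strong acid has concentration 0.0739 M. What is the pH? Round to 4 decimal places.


A strong acid dissociates completely, so [H+] equals the given concentration.
pH = -log10([H+]) = -log10(0.0739)
pH = 1.13135556, rounded to 4 dp:

1.1314


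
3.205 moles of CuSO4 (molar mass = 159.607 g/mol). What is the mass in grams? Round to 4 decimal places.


mass = n * M
mass = 3.205 * 159.607
mass = 511.540435 g, rounded to 4 dp:

511.5404 g


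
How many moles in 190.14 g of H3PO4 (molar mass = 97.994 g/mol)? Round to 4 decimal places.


n = mass / M
n = 190.14 / 97.994
n = 1.94032288 mol, rounded to 4 dp:

1.9403 mol


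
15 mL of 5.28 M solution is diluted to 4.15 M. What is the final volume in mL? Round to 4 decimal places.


Dilution: M1*V1 = M2*V2, solve for V2.
V2 = M1*V1 / M2
V2 = 5.28 * 15 / 4.15
V2 = 79.2 / 4.15
V2 = 19.08433735 mL, rounded to 4 dp:

19.0843 mL


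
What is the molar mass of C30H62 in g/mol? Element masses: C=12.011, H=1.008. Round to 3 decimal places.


M = sum(count * atomic_mass) over atoms.
M = 30*12.011 + 62*1.008
M = 360.33 + 62.496
M = 422.826 g/mol, rounded to 3 dp:

422.826 g/mol


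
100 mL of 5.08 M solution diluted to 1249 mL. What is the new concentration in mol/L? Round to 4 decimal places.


Dilution: M1*V1 = M2*V2, solve for M2.
M2 = M1*V1 / V2
M2 = 5.08 * 100 / 1249
M2 = 508.0 / 1249
M2 = 0.40672538 mol/L, rounded to 4 dp:

0.4067 mol/L


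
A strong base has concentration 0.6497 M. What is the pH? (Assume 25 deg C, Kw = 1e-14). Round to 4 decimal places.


A strong base dissociates completely, so [OH-] equals the given concentration.
pOH = -log10([OH-]) = -log10(0.6497) = 0.187287
pH = 14 - pOH = 14 - 0.187287
pH = 13.812713, rounded to 4 dp:

13.8127


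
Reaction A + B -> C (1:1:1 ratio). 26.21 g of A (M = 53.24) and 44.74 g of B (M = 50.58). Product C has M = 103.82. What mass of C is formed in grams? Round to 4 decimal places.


Find moles of each reactant; the smaller value is the limiting reagent in a 1:1:1 reaction, so moles_C equals moles of the limiter.
n_A = mass_A / M_A = 26.21 / 53.24 = 0.492299 mol
n_B = mass_B / M_B = 44.74 / 50.58 = 0.884539 mol
Limiting reagent: A (smaller), n_limiting = 0.492299 mol
mass_C = n_limiting * M_C = 0.492299 * 103.82
mass_C = 51.11048218 g, rounded to 4 dp:

51.1105 g


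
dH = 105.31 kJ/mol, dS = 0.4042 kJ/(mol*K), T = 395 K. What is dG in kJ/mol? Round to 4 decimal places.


Gibbs: dG = dH - T*dS (consistent units, dS already in kJ/(mol*K)).
T*dS = 395 * 0.4042 = 159.659
dG = 105.31 - (159.659)
dG = -54.349 kJ/mol, rounded to 4 dp:

-54.3490 kJ/mol


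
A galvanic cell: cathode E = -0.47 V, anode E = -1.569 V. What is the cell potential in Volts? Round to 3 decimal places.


Standard cell potential: E_cell = E_cathode - E_anode.
E_cell = -0.47 - (-1.569)
E_cell = 1.099 V, rounded to 3 dp:

1.099 V


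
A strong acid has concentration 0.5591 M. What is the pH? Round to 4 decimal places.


A strong acid dissociates completely, so [H+] equals the given concentration.
pH = -log10([H+]) = -log10(0.5591)
pH = 0.25251051, rounded to 4 dp:

0.2525


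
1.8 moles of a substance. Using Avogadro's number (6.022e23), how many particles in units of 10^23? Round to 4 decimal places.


N = n * NA, then divide by 1e23 for the requested units.
N / 1e23 = n * 6.022
N / 1e23 = 1.8 * 6.022
N / 1e23 = 10.8396, rounded to 4 dp:

10.8396


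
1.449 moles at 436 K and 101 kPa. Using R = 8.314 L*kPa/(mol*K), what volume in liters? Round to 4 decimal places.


PV = nRT, solve for V = nRT / P.
nRT = 1.449 * 8.314 * 436 = 5252.4859
V = 5252.4859 / 101
V = 52.00481089 L, rounded to 4 dp:

52.0048 L


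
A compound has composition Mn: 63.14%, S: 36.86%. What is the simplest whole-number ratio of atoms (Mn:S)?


Assume 100 g of compound, divide each mass% by atomic mass to get moles, then normalize by the smallest to get a raw atom ratio.
Moles per 100 g: Mn: 63.14/54.938 = 1.1493, S: 36.86/32.065 = 1.1495
Raw ratio (divide by min = 1.1493): Mn: 1.0, S: 1.0
Multiply by 1 to clear fractions: Mn: 1.0 ~= 1, S: 1.0 ~= 1
Reduce by GCD to get the simplest whole-number ratio:

1:1


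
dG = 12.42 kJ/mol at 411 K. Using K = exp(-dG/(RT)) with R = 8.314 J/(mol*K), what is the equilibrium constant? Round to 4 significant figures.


dG is in kJ/mol; multiply by 1000 to match R in J/(mol*K).
RT = 8.314 * 411 = 3417.054 J/mol
exponent = -dG*1000 / (RT) = -(12.42*1000) / 3417.054 = -3.6347099
K = exp(-3.6347099)
K = 0.026391589, rounded to 4 significant figures:

0.02639


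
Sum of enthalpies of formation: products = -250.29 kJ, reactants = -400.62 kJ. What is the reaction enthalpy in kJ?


dH_rxn = sum(dH_f products) - sum(dH_f reactants)
dH_rxn = -250.29 - (-400.62)
dH_rxn = 150.33 kJ:

150.33 kJ


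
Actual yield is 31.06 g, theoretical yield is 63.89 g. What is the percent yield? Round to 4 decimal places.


% yield = 100 * actual / theoretical
% yield = 100 * 31.06 / 63.89
% yield = 48.6148067 %, rounded to 4 dp:

48.6148 %


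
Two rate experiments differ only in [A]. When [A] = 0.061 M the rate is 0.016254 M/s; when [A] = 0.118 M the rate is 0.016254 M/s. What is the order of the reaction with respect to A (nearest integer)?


Rate is proportional to [A]^n, so rate2/rate1 = ([A]2/[A]1)^n. Take logs to solve for n.
rate2/rate1 = 0.016254 / 0.016254 = 1.0
[A]2/[A]1 = 0.118 / 0.061 = 1.9344
n = ln(1.0) / ln(1.9344) = 0.0
Nearest integer order:

0


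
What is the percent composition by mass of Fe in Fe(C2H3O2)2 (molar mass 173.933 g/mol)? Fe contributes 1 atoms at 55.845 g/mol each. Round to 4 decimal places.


pct = 100 * (n_elem * M_elem) / M_total
mass_contribution = 1 * 55.845 = 55.845 g/mol
pct = 100 * 55.845 / 173.933
pct = 32.1071907 %, rounded to 4 dp:

32.1072 %


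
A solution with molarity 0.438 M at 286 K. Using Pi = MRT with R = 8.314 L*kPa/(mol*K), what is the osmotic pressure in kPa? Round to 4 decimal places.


Osmotic pressure (van't Hoff): Pi = M*R*T.
RT = 8.314 * 286 = 2377.804
Pi = 0.438 * 2377.804
Pi = 1041.478152 kPa, rounded to 4 dp:

1041.4782 kPa


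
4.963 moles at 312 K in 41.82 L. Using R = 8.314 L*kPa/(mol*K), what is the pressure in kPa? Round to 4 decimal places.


PV = nRT, solve for P = nRT / V.
nRT = 4.963 * 8.314 * 312 = 12873.8632
P = 12873.8632 / 41.82
P = 307.83986609 kPa, rounded to 4 dp:

307.8399 kPa


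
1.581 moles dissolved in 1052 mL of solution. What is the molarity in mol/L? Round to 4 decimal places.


Convert volume to liters: V_L = V_mL / 1000.
V_L = 1052 / 1000 = 1.052 L
M = n / V_L = 1.581 / 1.052
M = 1.50285171 mol/L, rounded to 4 dp:

1.5029 mol/L


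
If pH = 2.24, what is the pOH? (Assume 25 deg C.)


At 25 deg C, pH + pOH = 14.
pOH = 14 - pH = 14 - 2.24
pOH = 11.76:

11.76


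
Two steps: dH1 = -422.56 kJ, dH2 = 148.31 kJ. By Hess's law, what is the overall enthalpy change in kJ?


Hess's law: enthalpy is a state function, so add the step enthalpies.
dH_total = dH1 + dH2 = -422.56 + (148.31)
dH_total = -274.25 kJ:

-274.25 kJ


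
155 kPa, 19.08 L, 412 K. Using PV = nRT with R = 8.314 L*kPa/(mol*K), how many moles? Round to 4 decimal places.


PV = nRT, solve for n = PV / (RT).
PV = 155 * 19.08 = 2957.4
RT = 8.314 * 412 = 3425.368
n = 2957.4 / 3425.368
n = 0.86338169 mol, rounded to 4 dp:

0.8634 mol


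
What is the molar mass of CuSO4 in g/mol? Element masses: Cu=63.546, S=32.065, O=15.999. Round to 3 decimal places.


M = sum(count * atomic_mass) over atoms.
M = 1*63.546 + 1*32.065 + 4*15.999
M = 63.546 + 32.065 + 63.996
M = 159.607 g/mol, rounded to 3 dp:

159.607 g/mol


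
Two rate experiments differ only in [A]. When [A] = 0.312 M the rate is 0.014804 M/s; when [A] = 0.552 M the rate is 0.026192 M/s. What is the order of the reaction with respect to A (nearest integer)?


Rate is proportional to [A]^n, so rate2/rate1 = ([A]2/[A]1)^n. Take logs to solve for n.
rate2/rate1 = 0.026192 / 0.014804 = 1.7693
[A]2/[A]1 = 0.552 / 0.312 = 1.7692
n = ln(1.7693) / ln(1.7692) = 1.0
Nearest integer order:

1


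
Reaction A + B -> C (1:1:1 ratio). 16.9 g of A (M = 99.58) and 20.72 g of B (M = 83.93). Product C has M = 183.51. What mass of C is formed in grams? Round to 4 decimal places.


Find moles of each reactant; the smaller value is the limiting reagent in a 1:1:1 reaction, so moles_C equals moles of the limiter.
n_A = mass_A / M_A = 16.9 / 99.58 = 0.169713 mol
n_B = mass_B / M_B = 20.72 / 83.93 = 0.246872 mol
Limiting reagent: A (smaller), n_limiting = 0.169713 mol
mass_C = n_limiting * M_C = 0.169713 * 183.51
mass_C = 31.14403263 g, rounded to 4 dp:

31.1440 g


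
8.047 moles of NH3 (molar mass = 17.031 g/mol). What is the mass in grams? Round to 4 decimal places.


mass = n * M
mass = 8.047 * 17.031
mass = 137.048457 g, rounded to 4 dp:

137.0485 g


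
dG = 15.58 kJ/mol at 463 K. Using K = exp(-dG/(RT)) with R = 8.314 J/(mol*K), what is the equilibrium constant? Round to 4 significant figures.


dG is in kJ/mol; multiply by 1000 to match R in J/(mol*K).
RT = 8.314 * 463 = 3849.382 J/mol
exponent = -dG*1000 / (RT) = -(15.58*1000) / 3849.382 = -4.04740293
K = exp(-4.04740293)
K = 0.017467681, rounded to 4 significant figures:

0.01747


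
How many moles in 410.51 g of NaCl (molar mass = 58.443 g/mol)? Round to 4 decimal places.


n = mass / M
n = 410.51 / 58.443
n = 7.02410896 mol, rounded to 4 dp:

7.0241 mol


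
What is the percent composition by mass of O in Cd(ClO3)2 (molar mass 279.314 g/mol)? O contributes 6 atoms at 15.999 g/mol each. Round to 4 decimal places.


pct = 100 * (n_elem * M_elem) / M_total
mass_contribution = 6 * 15.999 = 95.994 g/mol
pct = 100 * 95.994 / 279.314
pct = 34.36777247 %, rounded to 4 dp:

34.3678 %


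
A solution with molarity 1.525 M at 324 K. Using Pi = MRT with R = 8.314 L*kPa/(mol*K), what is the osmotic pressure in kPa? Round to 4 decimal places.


Osmotic pressure (van't Hoff): Pi = M*R*T.
RT = 8.314 * 324 = 2693.736
Pi = 1.525 * 2693.736
Pi = 4107.9474 kPa, rounded to 4 dp:

4107.9474 kPa


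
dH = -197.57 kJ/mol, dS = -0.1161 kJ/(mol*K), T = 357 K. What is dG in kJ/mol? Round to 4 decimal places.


Gibbs: dG = dH - T*dS (consistent units, dS already in kJ/(mol*K)).
T*dS = 357 * -0.1161 = -41.4477
dG = -197.57 - (-41.4477)
dG = -156.1223 kJ/mol, rounded to 4 dp:

-156.1223 kJ/mol


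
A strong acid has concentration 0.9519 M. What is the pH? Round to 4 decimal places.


A strong acid dissociates completely, so [H+] equals the given concentration.
pH = -log10([H+]) = -log10(0.9519)
pH = 0.02140867, rounded to 4 dp:

0.0214


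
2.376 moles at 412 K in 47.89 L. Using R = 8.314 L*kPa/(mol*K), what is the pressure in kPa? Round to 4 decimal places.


PV = nRT, solve for P = nRT / V.
nRT = 2.376 * 8.314 * 412 = 8138.6744
P = 8138.6744 / 47.89
P = 169.94517436 kPa, rounded to 4 dp:

169.9452 kPa


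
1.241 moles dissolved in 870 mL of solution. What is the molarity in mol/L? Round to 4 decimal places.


Convert volume to liters: V_L = V_mL / 1000.
V_L = 870 / 1000 = 0.87 L
M = n / V_L = 1.241 / 0.87
M = 1.42643678 mol/L, rounded to 4 dp:

1.4264 mol/L


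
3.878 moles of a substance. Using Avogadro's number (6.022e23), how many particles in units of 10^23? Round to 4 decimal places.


N = n * NA, then divide by 1e23 for the requested units.
N / 1e23 = n * 6.022
N / 1e23 = 3.878 * 6.022
N / 1e23 = 23.353316, rounded to 4 dp:

23.3533


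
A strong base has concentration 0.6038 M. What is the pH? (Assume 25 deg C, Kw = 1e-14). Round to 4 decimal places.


A strong base dissociates completely, so [OH-] equals the given concentration.
pOH = -log10([OH-]) = -log10(0.6038) = 0.219107
pH = 14 - pOH = 14 - 0.219107
pH = 13.780893, rounded to 4 dp:

13.7809


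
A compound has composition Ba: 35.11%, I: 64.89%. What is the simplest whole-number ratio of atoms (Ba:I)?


Assume 100 g of compound, divide each mass% by atomic mass to get moles, then normalize by the smallest to get a raw atom ratio.
Moles per 100 g: Ba: 35.11/137.327 = 0.2557, I: 64.89/126.904 = 0.5113
Raw ratio (divide by min = 0.2557): Ba: 1.0, I: 2.0
Multiply by 1 to clear fractions: Ba: 1.0 ~= 1, I: 2.0 ~= 2
Reduce by GCD to get the simplest whole-number ratio:

1:2


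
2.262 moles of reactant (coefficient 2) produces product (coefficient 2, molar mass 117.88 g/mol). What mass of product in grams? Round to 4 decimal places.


Use the coefficient ratio to convert reactant moles to product moles, then multiply by the product's molar mass.
moles_P = moles_R * (coeff_P / coeff_R) = 2.262 * (2/2) = 2.262
mass_P = moles_P * M_P = 2.262 * 117.88
mass_P = 266.64456 g, rounded to 4 dp:

266.6446 g


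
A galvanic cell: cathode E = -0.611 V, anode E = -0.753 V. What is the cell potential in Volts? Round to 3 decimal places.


Standard cell potential: E_cell = E_cathode - E_anode.
E_cell = -0.611 - (-0.753)
E_cell = 0.142 V, rounded to 3 dp:

0.142 V


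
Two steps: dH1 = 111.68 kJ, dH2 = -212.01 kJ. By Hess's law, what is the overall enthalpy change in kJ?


Hess's law: enthalpy is a state function, so add the step enthalpies.
dH_total = dH1 + dH2 = 111.68 + (-212.01)
dH_total = -100.33 kJ:

-100.33 kJ


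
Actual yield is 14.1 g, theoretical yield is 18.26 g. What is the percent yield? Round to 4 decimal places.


% yield = 100 * actual / theoretical
% yield = 100 * 14.1 / 18.26
% yield = 77.21796276 %, rounded to 4 dp:

77.2180 %


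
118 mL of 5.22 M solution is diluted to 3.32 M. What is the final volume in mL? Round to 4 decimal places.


Dilution: M1*V1 = M2*V2, solve for V2.
V2 = M1*V1 / M2
V2 = 5.22 * 118 / 3.32
V2 = 615.96 / 3.32
V2 = 185.53012048 mL, rounded to 4 dp:

185.5301 mL


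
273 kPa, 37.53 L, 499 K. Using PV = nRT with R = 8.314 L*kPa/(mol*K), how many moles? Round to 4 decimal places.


PV = nRT, solve for n = PV / (RT).
PV = 273 * 37.53 = 10245.69
RT = 8.314 * 499 = 4148.686
n = 10245.69 / 4148.686
n = 2.46962291 mol, rounded to 4 dp:

2.4696 mol


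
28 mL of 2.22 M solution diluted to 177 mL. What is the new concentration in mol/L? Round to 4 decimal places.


Dilution: M1*V1 = M2*V2, solve for M2.
M2 = M1*V1 / V2
M2 = 2.22 * 28 / 177
M2 = 62.16 / 177
M2 = 0.35118644 mol/L, rounded to 4 dp:

0.3512 mol/L


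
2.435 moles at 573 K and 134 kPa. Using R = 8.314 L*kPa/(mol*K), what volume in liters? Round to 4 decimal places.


PV = nRT, solve for V = nRT / P.
nRT = 2.435 * 8.314 * 573 = 11600.1501
V = 11600.1501 / 134
V = 86.56828433 L, rounded to 4 dp:

86.5683 L


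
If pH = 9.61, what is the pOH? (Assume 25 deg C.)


At 25 deg C, pH + pOH = 14.
pOH = 14 - pH = 14 - 9.61
pOH = 4.39:

4.39


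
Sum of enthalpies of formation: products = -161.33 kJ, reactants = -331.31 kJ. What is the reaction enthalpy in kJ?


dH_rxn = sum(dH_f products) - sum(dH_f reactants)
dH_rxn = -161.33 - (-331.31)
dH_rxn = 169.98 kJ:

169.98 kJ


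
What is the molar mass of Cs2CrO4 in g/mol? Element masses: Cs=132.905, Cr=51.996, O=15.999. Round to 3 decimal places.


M = sum(count * atomic_mass) over atoms.
M = 2*132.905 + 1*51.996 + 4*15.999
M = 265.81 + 51.996 + 63.996
M = 381.802 g/mol, rounded to 3 dp:

381.802 g/mol


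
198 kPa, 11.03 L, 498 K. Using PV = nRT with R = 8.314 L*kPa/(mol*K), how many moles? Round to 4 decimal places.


PV = nRT, solve for n = PV / (RT).
PV = 198 * 11.03 = 2183.94
RT = 8.314 * 498 = 4140.372
n = 2183.94 / 4140.372
n = 0.52747434 mol, rounded to 4 dp:

0.5275 mol


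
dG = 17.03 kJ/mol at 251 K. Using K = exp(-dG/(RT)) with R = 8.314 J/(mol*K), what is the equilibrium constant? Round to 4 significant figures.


dG is in kJ/mol; multiply by 1000 to match R in J/(mol*K).
RT = 8.314 * 251 = 2086.814 J/mol
exponent = -dG*1000 / (RT) = -(17.03*1000) / 2086.814 = -8.16076565
K = exp(-8.16076565)
K = 0.00028564361, rounded to 4 significant figures:

0.0002856


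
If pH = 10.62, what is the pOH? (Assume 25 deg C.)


At 25 deg C, pH + pOH = 14.
pOH = 14 - pH = 14 - 10.62
pOH = 3.38:

3.38


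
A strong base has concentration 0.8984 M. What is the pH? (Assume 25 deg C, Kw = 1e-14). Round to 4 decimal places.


A strong base dissociates completely, so [OH-] equals the given concentration.
pOH = -log10([OH-]) = -log10(0.8984) = 0.04653
pH = 14 - pOH = 14 - 0.04653
pH = 13.95347, rounded to 4 dp:

13.9535


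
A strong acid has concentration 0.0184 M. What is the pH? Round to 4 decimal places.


A strong acid dissociates completely, so [H+] equals the given concentration.
pH = -log10([H+]) = -log10(0.0184)
pH = 1.73518218, rounded to 4 dp:

1.7352


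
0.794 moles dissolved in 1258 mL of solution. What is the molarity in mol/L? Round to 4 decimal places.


Convert volume to liters: V_L = V_mL / 1000.
V_L = 1258 / 1000 = 1.258 L
M = n / V_L = 0.794 / 1.258
M = 0.63116057 mol/L, rounded to 4 dp:

0.6312 mol/L


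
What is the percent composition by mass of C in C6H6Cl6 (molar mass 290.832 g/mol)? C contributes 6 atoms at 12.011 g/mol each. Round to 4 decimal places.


pct = 100 * (n_elem * M_elem) / M_total
mass_contribution = 6 * 12.011 = 72.066 g/mol
pct = 100 * 72.066 / 290.832
pct = 24.779254 %, rounded to 4 dp:

24.7793 %


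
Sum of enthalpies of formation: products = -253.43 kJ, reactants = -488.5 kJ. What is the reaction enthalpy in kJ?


dH_rxn = sum(dH_f products) - sum(dH_f reactants)
dH_rxn = -253.43 - (-488.5)
dH_rxn = 235.07 kJ:

235.07 kJ


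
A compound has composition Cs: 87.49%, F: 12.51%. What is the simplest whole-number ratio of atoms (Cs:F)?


Assume 100 g of compound, divide each mass% by atomic mass to get moles, then normalize by the smallest to get a raw atom ratio.
Moles per 100 g: Cs: 87.49/132.905 = 0.6583, F: 12.51/18.998 = 0.6585
Raw ratio (divide by min = 0.6583): Cs: 1.0, F: 1.0
Multiply by 1 to clear fractions: Cs: 1.0 ~= 1, F: 1.0 ~= 1
Reduce by GCD to get the simplest whole-number ratio:

1:1


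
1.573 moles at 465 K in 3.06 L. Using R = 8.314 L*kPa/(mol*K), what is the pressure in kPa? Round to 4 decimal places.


PV = nRT, solve for P = nRT / V.
nRT = 1.573 * 8.314 * 465 = 6081.2337
P = 6081.2337 / 3.06
P = 1987.33127451 kPa, rounded to 4 dp:

1987.3313 kPa


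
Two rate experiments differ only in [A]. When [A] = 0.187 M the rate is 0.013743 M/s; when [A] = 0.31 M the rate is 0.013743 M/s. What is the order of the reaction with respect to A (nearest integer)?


Rate is proportional to [A]^n, so rate2/rate1 = ([A]2/[A]1)^n. Take logs to solve for n.
rate2/rate1 = 0.013743 / 0.013743 = 1.0
[A]2/[A]1 = 0.31 / 0.187 = 1.6578
n = ln(1.0) / ln(1.6578) = 0.0
Nearest integer order:

0


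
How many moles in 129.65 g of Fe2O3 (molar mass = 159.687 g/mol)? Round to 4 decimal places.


n = mass / M
n = 129.65 / 159.687
n = 0.81190078 mol, rounded to 4 dp:

0.8119 mol


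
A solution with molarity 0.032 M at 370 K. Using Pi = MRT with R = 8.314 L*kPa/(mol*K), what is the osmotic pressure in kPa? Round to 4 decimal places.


Osmotic pressure (van't Hoff): Pi = M*R*T.
RT = 8.314 * 370 = 3076.18
Pi = 0.032 * 3076.18
Pi = 98.43776 kPa, rounded to 4 dp:

98.4378 kPa


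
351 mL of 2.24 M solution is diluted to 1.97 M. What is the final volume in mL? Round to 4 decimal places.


Dilution: M1*V1 = M2*V2, solve for V2.
V2 = M1*V1 / M2
V2 = 2.24 * 351 / 1.97
V2 = 786.24 / 1.97
V2 = 399.10659898 mL, rounded to 4 dp:

399.1066 mL


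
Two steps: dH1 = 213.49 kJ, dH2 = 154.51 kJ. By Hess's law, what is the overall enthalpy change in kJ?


Hess's law: enthalpy is a state function, so add the step enthalpies.
dH_total = dH1 + dH2 = 213.49 + (154.51)
dH_total = 368.0 kJ:

368.00 kJ


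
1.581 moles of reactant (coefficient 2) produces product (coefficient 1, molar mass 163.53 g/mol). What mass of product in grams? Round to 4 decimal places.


Use the coefficient ratio to convert reactant moles to product moles, then multiply by the product's molar mass.
moles_P = moles_R * (coeff_P / coeff_R) = 1.581 * (1/2) = 0.7905
mass_P = moles_P * M_P = 0.7905 * 163.53
mass_P = 129.270465 g, rounded to 4 dp:

129.2705 g


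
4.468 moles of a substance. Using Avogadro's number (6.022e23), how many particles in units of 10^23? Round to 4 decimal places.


N = n * NA, then divide by 1e23 for the requested units.
N / 1e23 = n * 6.022
N / 1e23 = 4.468 * 6.022
N / 1e23 = 26.906296, rounded to 4 dp:

26.9063


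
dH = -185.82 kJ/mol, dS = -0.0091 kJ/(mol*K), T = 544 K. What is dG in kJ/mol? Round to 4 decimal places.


Gibbs: dG = dH - T*dS (consistent units, dS already in kJ/(mol*K)).
T*dS = 544 * -0.0091 = -4.9504
dG = -185.82 - (-4.9504)
dG = -180.8696 kJ/mol, rounded to 4 dp:

-180.8696 kJ/mol


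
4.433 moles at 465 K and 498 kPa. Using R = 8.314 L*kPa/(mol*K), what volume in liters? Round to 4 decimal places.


PV = nRT, solve for V = nRT / P.
nRT = 4.433 * 8.314 * 465 = 17138.0223
V = 17138.0223 / 498
V = 34.4136994 L, rounded to 4 dp:

34.4137 L


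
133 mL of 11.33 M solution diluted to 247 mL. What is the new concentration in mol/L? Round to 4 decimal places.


Dilution: M1*V1 = M2*V2, solve for M2.
M2 = M1*V1 / V2
M2 = 11.33 * 133 / 247
M2 = 1506.89 / 247
M2 = 6.10076923 mol/L, rounded to 4 dp:

6.1008 mol/L


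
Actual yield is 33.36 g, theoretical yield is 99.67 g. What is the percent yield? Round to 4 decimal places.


% yield = 100 * actual / theoretical
% yield = 100 * 33.36 / 99.67
% yield = 33.47045249 %, rounded to 4 dp:

33.4705 %


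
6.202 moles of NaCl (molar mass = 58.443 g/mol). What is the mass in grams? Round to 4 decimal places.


mass = n * M
mass = 6.202 * 58.443
mass = 362.463486 g, rounded to 4 dp:

362.4635 g


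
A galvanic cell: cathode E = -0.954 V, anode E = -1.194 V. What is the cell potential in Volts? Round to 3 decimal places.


Standard cell potential: E_cell = E_cathode - E_anode.
E_cell = -0.954 - (-1.194)
E_cell = 0.24 V, rounded to 3 dp:

0.240 V


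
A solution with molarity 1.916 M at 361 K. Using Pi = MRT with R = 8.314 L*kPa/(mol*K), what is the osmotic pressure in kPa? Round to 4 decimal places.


Osmotic pressure (van't Hoff): Pi = M*R*T.
RT = 8.314 * 361 = 3001.354
Pi = 1.916 * 3001.354
Pi = 5750.594264 kPa, rounded to 4 dp:

5750.5943 kPa


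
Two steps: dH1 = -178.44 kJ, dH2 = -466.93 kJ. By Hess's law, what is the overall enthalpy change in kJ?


Hess's law: enthalpy is a state function, so add the step enthalpies.
dH_total = dH1 + dH2 = -178.44 + (-466.93)
dH_total = -645.37 kJ:

-645.37 kJ


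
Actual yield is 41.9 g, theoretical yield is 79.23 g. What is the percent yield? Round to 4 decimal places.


% yield = 100 * actual / theoretical
% yield = 100 * 41.9 / 79.23
% yield = 52.88400858 %, rounded to 4 dp:

52.8840 %


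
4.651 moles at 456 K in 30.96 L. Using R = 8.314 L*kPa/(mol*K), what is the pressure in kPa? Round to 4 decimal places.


PV = nRT, solve for P = nRT / V.
nRT = 4.651 * 8.314 * 456 = 17632.7968
P = 17632.7968 / 30.96
P = 569.53478036 kPa, rounded to 4 dp:

569.5348 kPa


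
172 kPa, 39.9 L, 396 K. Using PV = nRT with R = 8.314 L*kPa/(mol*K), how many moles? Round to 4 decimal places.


PV = nRT, solve for n = PV / (RT).
PV = 172 * 39.9 = 6862.8
RT = 8.314 * 396 = 3292.344
n = 6862.8 / 3292.344
n = 2.08447234 mol, rounded to 4 dp:

2.0845 mol


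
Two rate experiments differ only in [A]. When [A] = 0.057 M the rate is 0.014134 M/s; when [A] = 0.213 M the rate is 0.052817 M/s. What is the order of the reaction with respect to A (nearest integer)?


Rate is proportional to [A]^n, so rate2/rate1 = ([A]2/[A]1)^n. Take logs to solve for n.
rate2/rate1 = 0.052817 / 0.014134 = 3.7369
[A]2/[A]1 = 0.213 / 0.057 = 3.7368
n = ln(3.7369) / ln(3.7368) = 1.0
Nearest integer order:

1


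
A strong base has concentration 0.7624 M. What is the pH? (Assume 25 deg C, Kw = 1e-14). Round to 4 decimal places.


A strong base dissociates completely, so [OH-] equals the given concentration.
pOH = -log10([OH-]) = -log10(0.7624) = 0.117817
pH = 14 - pOH = 14 - 0.117817
pH = 13.882183, rounded to 4 dp:

13.8822


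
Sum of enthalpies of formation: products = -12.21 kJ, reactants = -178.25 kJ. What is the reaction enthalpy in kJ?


dH_rxn = sum(dH_f products) - sum(dH_f reactants)
dH_rxn = -12.21 - (-178.25)
dH_rxn = 166.04 kJ:

166.04 kJ


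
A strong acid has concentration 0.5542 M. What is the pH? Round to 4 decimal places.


A strong acid dissociates completely, so [H+] equals the given concentration.
pH = -log10([H+]) = -log10(0.5542)
pH = 0.25633348, rounded to 4 dp:

0.2563


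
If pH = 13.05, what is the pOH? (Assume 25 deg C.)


At 25 deg C, pH + pOH = 14.
pOH = 14 - pH = 14 - 13.05
pOH = 0.95:

0.95


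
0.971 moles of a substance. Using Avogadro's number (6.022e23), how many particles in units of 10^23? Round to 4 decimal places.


N = n * NA, then divide by 1e23 for the requested units.
N / 1e23 = n * 6.022
N / 1e23 = 0.971 * 6.022
N / 1e23 = 5.847362, rounded to 4 dp:

5.8474
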